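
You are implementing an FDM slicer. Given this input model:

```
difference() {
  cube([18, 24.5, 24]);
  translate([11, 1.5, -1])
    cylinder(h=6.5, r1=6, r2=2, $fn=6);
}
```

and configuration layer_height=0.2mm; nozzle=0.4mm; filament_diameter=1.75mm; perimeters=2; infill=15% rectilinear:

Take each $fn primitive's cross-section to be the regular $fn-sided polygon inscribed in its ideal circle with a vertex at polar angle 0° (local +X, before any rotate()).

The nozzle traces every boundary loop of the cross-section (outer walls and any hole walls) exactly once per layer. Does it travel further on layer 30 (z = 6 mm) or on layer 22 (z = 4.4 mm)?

layer 22 (z = 4.4 mm)

Layer 30 (z = 6): the cube (footprint 18×24.5) is included at this height (perimeter 85.00 mm); the cone at (11, 1.5) does not reach this height (z outside [-1, 5.5]); Taking the first minus the rest: none of the subtracted shapes is present at this height, so the 18×24.5 cube is unchanged — boundary = 85.00 mm. So its perimeter = 85.00 mm. Layer 22 (z = 4.4): the cube is present — its section is the full 18×24.5 rectangle (perimeter 85.00 mm); the cone at (11, 1.5) contributes a regular 6-gon of circumradius 2.677 (interpolated between r1=6 and r2=2 at t=0.831) (perimeter = 2·6·2.677·sin(180°/6) = 16.06 mm); After the difference (first − rest): starting from the 18×24.5 cube, the cone at (11, 1.5) partially overlaps it — only the 16.04 mm² overlap (of its 18.62 mm²) is removed, clipping the outline — boundary = 92.87 mm. So its perimeter = 92.87 mm. Layer 22 is larger (92.87 vs 85.00 mm).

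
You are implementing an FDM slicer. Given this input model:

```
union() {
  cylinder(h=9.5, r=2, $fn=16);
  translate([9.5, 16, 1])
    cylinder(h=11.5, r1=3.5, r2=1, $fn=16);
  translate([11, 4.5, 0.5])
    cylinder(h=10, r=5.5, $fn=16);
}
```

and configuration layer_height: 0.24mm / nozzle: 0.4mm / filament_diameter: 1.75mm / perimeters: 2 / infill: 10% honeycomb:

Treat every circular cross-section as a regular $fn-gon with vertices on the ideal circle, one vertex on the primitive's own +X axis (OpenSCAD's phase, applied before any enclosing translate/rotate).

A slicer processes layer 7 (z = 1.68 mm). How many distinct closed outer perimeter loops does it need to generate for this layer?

At z = 1.68 mm: the cylinder: section is a regular 16-gon, circumradius r=2; the cone at (9.5, 16) contributes a regular 16-gon of circumradius 3.352 (interpolated between r1=3.5 and r2=1 at t=0.059); the r=5.5 cylinder at (11, 4.5) contributes a regular 16-gon of circumradius 5.5; Merging all regions: the 3 present regions are separate (no shared area or edge), so areas and boundary lengths simply add and each stays a separate island — 3 connected regions. The result has 3 disconnected regions.

3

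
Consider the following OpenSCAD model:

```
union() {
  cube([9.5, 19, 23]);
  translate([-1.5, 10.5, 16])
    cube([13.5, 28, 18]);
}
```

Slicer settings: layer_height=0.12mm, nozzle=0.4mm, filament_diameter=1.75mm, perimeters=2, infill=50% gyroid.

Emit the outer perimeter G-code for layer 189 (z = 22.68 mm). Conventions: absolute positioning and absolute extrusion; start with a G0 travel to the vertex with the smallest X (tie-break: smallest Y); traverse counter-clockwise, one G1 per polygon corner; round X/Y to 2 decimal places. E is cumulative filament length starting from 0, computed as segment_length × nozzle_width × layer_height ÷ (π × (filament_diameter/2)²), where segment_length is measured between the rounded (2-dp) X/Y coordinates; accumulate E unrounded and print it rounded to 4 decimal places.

At z = 22.68 mm: the 9.5×19 cube contributes its full rectangle; the cube at (-1.5, 10.5) (footprint 13.5×28) is included at this height; Combining (union): the regions partially overlap (shared area 80.75 mm²), so overlapping operands fuse into one piece — 1 connected region. The outline is a single polygon with 8 vertices. Extrusion per mm of travel: 0.4 × 0.12 / (π × 0.875²) = 0.019956. Accumulating E over each segment gives final E = 2.0754.

G0 X-1.50 Y10.50 Z22.68
G1 X0.00 Y10.50 E0.0299
G1 X0.00 Y0.00 E0.2395
G1 X9.50 Y0.00 E0.4291
G1 X9.50 Y10.50 E0.6386
G1 X12.00 Y10.50 E0.6885
G1 X12.00 Y38.50 E1.2473
G1 X-1.50 Y38.50 E1.5167
G1 X-1.50 Y10.50 E2.0754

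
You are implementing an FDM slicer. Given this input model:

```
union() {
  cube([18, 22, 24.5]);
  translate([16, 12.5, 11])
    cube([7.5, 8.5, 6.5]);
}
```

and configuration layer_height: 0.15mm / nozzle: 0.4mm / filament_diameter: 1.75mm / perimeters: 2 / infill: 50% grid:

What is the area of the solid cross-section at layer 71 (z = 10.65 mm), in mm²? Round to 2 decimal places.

At z = 10.65 mm: the cube (footprint 18×22) is included at this height (area 396.00 mm²); the cube at (16, 12.5) is absent (z outside [11, 17.5]); Taking the union: only the 18×22 cube is present, so the union is just that shape — area = 396.00 mm². Overall, the cross-section is a single solid region. Net area = 396.00 mm².

396.00 mm²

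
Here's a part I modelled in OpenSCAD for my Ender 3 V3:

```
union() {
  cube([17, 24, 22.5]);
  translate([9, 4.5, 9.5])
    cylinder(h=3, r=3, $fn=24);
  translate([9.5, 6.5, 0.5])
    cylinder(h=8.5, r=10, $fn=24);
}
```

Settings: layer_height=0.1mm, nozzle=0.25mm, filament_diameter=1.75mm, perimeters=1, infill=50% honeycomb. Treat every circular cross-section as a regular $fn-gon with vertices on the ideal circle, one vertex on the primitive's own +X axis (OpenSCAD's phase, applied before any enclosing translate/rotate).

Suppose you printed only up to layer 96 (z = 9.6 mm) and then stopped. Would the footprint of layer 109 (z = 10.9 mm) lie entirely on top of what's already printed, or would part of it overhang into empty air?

Compare the two slices. At z = 9.6: the cube is present — its section is the full 17×24 rectangle (area 408.00 mm²); the cylinder at (9, 4.5): section is a regular 24-gon, circumradius r=3 (area = (24/2)·3.000²·sin(360°/24) = 27.95 mm²); the cylinder at (9.5, 6.5) is not intersected at this z (z outside [0.5, 9]); Taking the union: the r=3 cylinder at (9, 4.5) lies entirely inside the 17×24 cube, so the union is just the 17×24 cube — area = 408.00 mm². At z = 10.9: the cube is present — its section is the full 17×24 rectangle (area 408.00 mm²); the r=3 cylinder at (9, 4.5) contributes a regular 24-gon of circumradius 3 (area = (24/2)·3.000²·sin(360°/24) = 27.95 mm²); the cylinder at (9.5, 6.5) is absent (z outside [0.5, 9]); Taking the union: the r=3 cylinder at (9, 4.5) lies entirely inside the 17×24 cube, so the union is just the 17×24 cube — area = 408.00 mm². Checking containment: the cross-section at z = 10.9 is a subset of the cross-section at z = 9.6.

entirely on top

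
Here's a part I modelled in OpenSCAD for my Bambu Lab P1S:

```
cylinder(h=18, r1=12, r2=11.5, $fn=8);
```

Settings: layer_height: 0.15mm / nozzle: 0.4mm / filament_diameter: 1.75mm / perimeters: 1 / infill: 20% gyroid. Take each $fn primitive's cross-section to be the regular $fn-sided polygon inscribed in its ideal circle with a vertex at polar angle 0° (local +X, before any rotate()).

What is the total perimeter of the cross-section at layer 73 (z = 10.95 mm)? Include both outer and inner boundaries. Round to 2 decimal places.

71.61 mm

At z = 10.95 mm: the cone (r1=12→r2=11.5) has section circumradius 11.696 here — a regular 8-gon (perimeter = 2·8·11.696·sin(180°/8) = 71.61 mm). Overall, the cross-section is a single solid region. Total boundary length (outer) = 71.61 mm.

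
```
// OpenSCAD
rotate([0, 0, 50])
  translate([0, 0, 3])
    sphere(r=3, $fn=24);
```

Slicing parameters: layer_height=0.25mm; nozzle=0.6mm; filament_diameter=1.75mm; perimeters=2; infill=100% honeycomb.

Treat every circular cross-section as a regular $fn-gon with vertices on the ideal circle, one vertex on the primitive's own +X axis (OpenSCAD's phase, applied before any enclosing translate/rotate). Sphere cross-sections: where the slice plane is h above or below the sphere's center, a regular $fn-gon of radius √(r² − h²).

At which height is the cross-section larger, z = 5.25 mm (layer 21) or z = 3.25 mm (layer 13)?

layer 13 (z = 3.25 mm)

Layer 21 (z = 5.25): the r=3 sphere slices to a regular 24-gon of circumradius 1.984 (√(r²−h²) with h=2.25 from center) (area = (24/2)·1.984²·sin(360°/24) = 12.23 mm²); (rotated 50° about Z; rotation is an isometry so areas/perimeters/island counts are preserved). So its area = 12.23 mm². Layer 13 (z = 3.25): the r=3 sphere slices to a regular 24-gon of circumradius 2.990 (√(r²−h²) with h=0.25 from center) (area = (24/2)·2.990²·sin(360°/24) = 27.76 mm²); (rotated 50° about Z; rotation is an isometry so areas/perimeters/island counts are preserved). So its area = 27.76 mm². Layer 13 is larger (27.76 vs 12.23 mm²).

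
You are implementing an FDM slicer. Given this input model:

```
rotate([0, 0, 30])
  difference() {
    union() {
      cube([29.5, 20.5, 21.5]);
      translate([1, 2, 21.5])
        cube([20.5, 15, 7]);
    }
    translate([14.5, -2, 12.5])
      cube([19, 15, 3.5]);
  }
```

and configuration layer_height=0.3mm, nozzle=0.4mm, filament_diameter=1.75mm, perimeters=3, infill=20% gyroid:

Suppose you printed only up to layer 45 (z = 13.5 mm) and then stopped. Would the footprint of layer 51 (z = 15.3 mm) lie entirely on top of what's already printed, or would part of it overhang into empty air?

entirely on top

Compare the two slices. At z = 13.5: the 29.5×20.5 cube contributes its full rectangle (area 604.75 mm²); the cube at (1, 2) is absent (z outside [21.5, 28.5]); Combining (union): only the 29.5×20.5 cube is present, so the union is just that shape — area = 604.75 mm²; the cube at (14.5, -2) (footprint 19×15) is included at this height (area 285.00 mm²); After the difference (first − rest): starting from the result so far (604.75 mm²), the 19×15 cube at (14.5, -2) partially overlaps it — only the 195.00 mm² overlap (of its 285.00 mm²) is removed, clipping the outline — area = 409.75 mm²; (whole slice rotated 30° about Z — lengths, areas and connectivity unchanged). At z = 15.3: the cube is present — its section is the full 29.5×20.5 rectangle (area 604.75 mm²); the cube at (1, 2) is absent (z outside [21.5, 28.5]); Taking the union: only the 29.5×20.5 cube is present, so the union is just that shape — area = 604.75 mm²; the cube at (14.5, -2) (footprint 19×15) is included at this height (area 285.00 mm²); After the difference (first − rest): starting from that combined region (604.75 mm²), the 19×15 cube at (14.5, -2) partially overlaps it — only the 195.00 mm² overlap (of its 285.00 mm²) is removed, clipping the outline — area = 409.75 mm²; (rotated 30° about Z; rotation is an isometry so areas/perimeters/island counts are preserved). Checking containment: the cross-section at z = 15.3 is a subset of the cross-section at z = 13.5.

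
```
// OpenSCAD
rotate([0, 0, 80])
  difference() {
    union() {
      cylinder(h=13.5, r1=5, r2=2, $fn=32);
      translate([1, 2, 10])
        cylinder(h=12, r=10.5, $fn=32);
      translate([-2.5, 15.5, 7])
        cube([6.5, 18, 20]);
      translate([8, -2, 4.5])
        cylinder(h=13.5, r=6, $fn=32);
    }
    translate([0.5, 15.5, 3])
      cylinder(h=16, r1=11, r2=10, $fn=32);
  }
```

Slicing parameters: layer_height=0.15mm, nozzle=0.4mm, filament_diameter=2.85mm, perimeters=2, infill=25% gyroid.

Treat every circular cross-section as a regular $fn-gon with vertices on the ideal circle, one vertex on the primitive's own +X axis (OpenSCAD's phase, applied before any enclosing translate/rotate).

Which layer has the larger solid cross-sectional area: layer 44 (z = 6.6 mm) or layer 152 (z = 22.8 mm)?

layer 44 (z = 6.6 mm)

Layer 44 (z = 6.6): the cone contributes a regular 32-gon of circumradius 3.533 (interpolated between r1=5 and r2=2 at t=0.489) (area = (32/2)·3.533²·sin(360°/32) = 38.97 mm²); the cylinder at (1, 2) is absent (z outside [10, 22]); the cube at (-2.5, 15.5) is absent (z outside [7, 27]); the r=6 cylinder at (8, -2) contributes a regular 32-gon of circumradius 6 (area = (32/2)·6.000²·sin(360°/32) = 112.37 mm²); Taking the union: the regions partially overlap — summed areas 151.34 mm² minus the doubly-counted overlap 3.85 mm² gives 147.49 mm² — area = 147.49 mm²; the cone at (0.5, 15.5) contributes a regular 32-gon of circumradius 10.775 (interpolated between r1=11 and r2=10 at t=0.225) (area = (32/2)·10.775²·sin(360°/32) = 362.40 mm²); After the difference (first − rest): starting from the result so far (147.49 mm²), the cone at (0.5, 15.5) misses the remaining region (no effect) — area = 147.49 mm²; (whole slice rotated 80° about Z — lengths, areas and connectivity unchanged). So its area = 147.49 mm². Layer 152 (z = 22.8): the cone does not reach this height (z outside [0, 13.5]); the cylinder at (1, 2) is not intersected at this z (z outside [10, 22]); the 6.5×18 cube at (-2.5, 15.5) contributes its full rectangle (area 117.00 mm²); the cylinder at (8, -2) does not reach this height (z outside [4.5, 18]); Combining (union): only the 6.5×18 cube at (-2.5, 15.5) is present, so the union is just that shape — area = 117.00 mm²; the cone at (0.5, 15.5) is absent (z outside [3, 19]); Taking the first minus the rest: none of the subtracted shapes is present at this height, so that combined region is unchanged — area = 117.00 mm²; (whole slice rotated 80° about Z — lengths, areas and connectivity unchanged). So its area = 117.00 mm². Layer 44 is larger (147.49 vs 117.00 mm²).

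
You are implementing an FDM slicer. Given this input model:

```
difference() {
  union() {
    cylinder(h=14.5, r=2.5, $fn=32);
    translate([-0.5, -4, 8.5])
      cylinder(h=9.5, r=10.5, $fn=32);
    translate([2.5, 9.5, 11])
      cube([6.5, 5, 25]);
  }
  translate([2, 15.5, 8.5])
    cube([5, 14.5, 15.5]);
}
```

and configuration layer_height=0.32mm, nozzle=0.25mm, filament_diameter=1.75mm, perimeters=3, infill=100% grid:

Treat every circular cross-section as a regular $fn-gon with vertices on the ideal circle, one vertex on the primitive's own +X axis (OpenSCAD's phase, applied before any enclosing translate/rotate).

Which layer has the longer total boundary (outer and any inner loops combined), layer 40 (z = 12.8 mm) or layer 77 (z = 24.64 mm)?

Layer 40 (z = 12.8): the r=2.5 cylinder contributes a regular 32-gon of circumradius 2.5 (perimeter = 2·32·2.500·sin(180°/32) = 15.68 mm); the r=10.5 cylinder at (-0.5, -4) gives a regular 32-gon of circumradius 10.5 (constant along its height) (perimeter = 2·32·10.500·sin(180°/32) = 65.87 mm); the cube at (2.5, 9.5) is present — its section is the full 6.5×5 rectangle (perimeter 23.00 mm); Combining (union): the regions partially overlap (shared area 19.51 mm²), so the edge portions inside another operand are dropped and the merged outline is re-measured after clipping — boundary = 88.87 mm; the cube at (2, 15.5) (footprint 5×14.5) is included at this height (perimeter 39.00 mm); After the difference (first − rest): starting from the result so far, the 5×14.5 cube at (2, 15.5) misses the remaining region (no effect) — boundary = 88.87 mm. So its perimeter = 88.87 mm. Layer 77 (z = 24.64): the cylinder is not intersected at this z (z outside [0, 14.5]); the cylinder at (-0.5, -4) is not intersected at this z (z outside [8.5, 18]); the cube at (2.5, 9.5) is present — its section is the full 6.5×5 rectangle (perimeter 23.00 mm); Combining (union): only the 6.5×5 cube at (2.5, 9.5) is present, so the union is just that shape — boundary = 23.00 mm; the cube at (2, 15.5) is not intersected at this z (z outside [8.5, 24]); Subtracting the remaining from the first: none of the subtracted shapes is present at this height, so the result so far is unchanged — boundary = 23.00 mm. So its perimeter = 23.00 mm. Layer 40 is larger (88.87 vs 23.00 mm).

layer 40 (z = 12.8 mm)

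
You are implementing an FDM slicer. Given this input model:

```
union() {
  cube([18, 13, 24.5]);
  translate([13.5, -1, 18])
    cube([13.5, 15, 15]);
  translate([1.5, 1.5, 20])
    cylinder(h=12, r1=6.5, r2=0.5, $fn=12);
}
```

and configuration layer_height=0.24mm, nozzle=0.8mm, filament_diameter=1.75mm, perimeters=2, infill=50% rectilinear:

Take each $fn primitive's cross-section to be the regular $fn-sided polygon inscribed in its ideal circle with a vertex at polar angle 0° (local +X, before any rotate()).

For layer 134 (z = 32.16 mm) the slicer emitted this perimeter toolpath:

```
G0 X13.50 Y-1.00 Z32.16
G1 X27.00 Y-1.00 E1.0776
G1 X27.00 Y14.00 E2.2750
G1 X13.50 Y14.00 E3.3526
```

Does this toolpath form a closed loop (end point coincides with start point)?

no

Start point (G0): (13.50, -1.00). End point (last G1): the path does not return to the start — open.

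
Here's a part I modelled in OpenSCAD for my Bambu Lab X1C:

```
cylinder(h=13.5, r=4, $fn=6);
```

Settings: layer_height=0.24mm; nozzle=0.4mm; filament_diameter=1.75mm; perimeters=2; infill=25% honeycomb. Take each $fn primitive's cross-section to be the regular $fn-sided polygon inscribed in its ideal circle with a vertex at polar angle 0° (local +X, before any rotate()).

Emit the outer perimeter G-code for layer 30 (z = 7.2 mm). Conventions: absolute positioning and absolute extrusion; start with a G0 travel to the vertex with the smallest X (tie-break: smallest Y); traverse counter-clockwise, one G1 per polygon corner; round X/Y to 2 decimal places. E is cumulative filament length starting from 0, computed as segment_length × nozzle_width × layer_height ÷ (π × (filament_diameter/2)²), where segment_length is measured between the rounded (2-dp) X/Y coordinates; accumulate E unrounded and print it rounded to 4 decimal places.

At z = 7.2 mm: the r=4 cylinder contributes a regular 6-gon of circumradius 4. The outline is a single polygon with 6 vertices. Extrusion per mm of travel: 0.4 × 0.24 / (π × 0.875²) = 0.039912. Accumulating E over each segment gives final E = 0.9573.

G0 X-4.00 Y0.00 Z7.20
G1 X-2.00 Y-3.46 E0.1595
G1 X2.00 Y-3.46 E0.3192
G1 X4.00 Y0.00 E0.4787
G1 X2.00 Y3.46 E0.6382
G1 X-2.00 Y3.46 E0.7978
G1 X-4.00 Y0.00 E0.9573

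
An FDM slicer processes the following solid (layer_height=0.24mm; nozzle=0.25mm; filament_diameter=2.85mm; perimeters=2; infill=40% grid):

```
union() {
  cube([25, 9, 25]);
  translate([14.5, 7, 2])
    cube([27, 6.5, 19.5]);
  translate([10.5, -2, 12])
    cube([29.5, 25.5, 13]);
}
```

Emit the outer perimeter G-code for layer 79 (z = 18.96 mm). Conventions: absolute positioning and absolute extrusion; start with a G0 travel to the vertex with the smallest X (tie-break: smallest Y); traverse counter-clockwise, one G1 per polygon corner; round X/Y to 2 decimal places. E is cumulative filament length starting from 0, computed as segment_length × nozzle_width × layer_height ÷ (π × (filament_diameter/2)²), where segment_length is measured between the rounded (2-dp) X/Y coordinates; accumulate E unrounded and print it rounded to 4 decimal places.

At z = 18.96 mm: the 25×9 cube contributes its full rectangle; the cube at (14.5, 7) (footprint 27×6.5) is included at this height; the 29.5×25.5 cube at (10.5, -2) contributes its full rectangle; Merging all regions: the regions partially overlap (shared area 296.25 mm²), so overlapping operands fuse into one piece — 1 connected region. The outline is a single polygon with 12 vertices. Extrusion per mm of travel: 0.25 × 0.24 / (π × 1.425²) = 0.009405. Accumulating E over each segment gives final E = 1.2603.

G0 X0.00 Y0.00 Z18.96
G1 X10.50 Y0.00 E0.0988
G1 X10.50 Y-2.00 E0.1176
G1 X40.00 Y-2.00 E0.3950
G1 X40.00 Y7.00 E0.4797
G1 X41.50 Y7.00 E0.4938
G1 X41.50 Y13.50 E0.5549
G1 X40.00 Y13.50 E0.5690
G1 X40.00 Y23.50 E0.6631
G1 X10.50 Y23.50 E0.9405
G1 X10.50 Y9.00 E1.0769
G1 X0.00 Y9.00 E1.1757
G1 X0.00 Y0.00 E1.2603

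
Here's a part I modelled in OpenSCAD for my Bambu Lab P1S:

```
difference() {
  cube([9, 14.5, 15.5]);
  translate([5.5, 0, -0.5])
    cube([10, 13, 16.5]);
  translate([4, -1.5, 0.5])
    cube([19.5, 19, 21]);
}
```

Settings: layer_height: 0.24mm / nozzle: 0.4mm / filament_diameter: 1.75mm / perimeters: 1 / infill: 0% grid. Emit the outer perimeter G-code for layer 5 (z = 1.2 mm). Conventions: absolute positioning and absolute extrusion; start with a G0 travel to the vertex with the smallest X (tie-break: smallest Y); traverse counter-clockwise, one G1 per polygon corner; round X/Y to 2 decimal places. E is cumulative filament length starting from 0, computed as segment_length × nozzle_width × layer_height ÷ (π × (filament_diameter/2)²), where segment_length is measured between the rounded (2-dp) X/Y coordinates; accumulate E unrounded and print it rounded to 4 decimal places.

At z = 1.2 mm: the cube (footprint 9×14.5) is included at this height; the cube at (5.5, 0) (footprint 10×13) is included at this height; the cube at (4, -1.5) is present — its section is the full 19.5×19 rectangle; Subtracting the remaining from the first: starting from the 9×14.5 cube, the 10×13 cube at (5.5, 0) partially overlaps it — only the 45.50 mm² overlap (of its 130.00 mm²) is removed, clipping the outline; the 19.5×19 cube at (4, -1.5) partially overlaps it — only the 27.00 mm² overlap (of its 370.50 mm²) is removed, clipping the outline — 1 connected region. The outline is a single polygon with 4 vertices. Extrusion per mm of travel: 0.4 × 0.24 / (π × 0.875²) = 0.039912. Accumulating E over each segment gives final E = 1.4767.

G0 X0.00 Y0.00 Z1.20
G1 X4.00 Y0.00 E0.1596
G1 X4.00 Y14.50 E0.7384
G1 X0.00 Y14.50 E0.8980
G1 X0.00 Y0.00 E1.4767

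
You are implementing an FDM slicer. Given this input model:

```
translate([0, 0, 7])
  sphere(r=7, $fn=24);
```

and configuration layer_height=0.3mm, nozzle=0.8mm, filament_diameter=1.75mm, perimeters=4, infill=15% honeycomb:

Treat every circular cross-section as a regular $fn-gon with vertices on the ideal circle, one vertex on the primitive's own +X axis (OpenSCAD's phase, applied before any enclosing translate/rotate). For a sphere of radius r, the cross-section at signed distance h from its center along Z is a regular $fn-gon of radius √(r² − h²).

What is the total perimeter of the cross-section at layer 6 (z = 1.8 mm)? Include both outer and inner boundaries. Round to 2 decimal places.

At z = 1.8 mm: the r=7 sphere contributes a regular 24-gon of circumradius √(7²−5.2²) = 4.686 (perimeter = 2·24·4.686·sin(180°/24) = 29.36 mm). Overall, the cross-section is a single solid region. Total boundary length (outer) = 29.36 mm.

29.36 mm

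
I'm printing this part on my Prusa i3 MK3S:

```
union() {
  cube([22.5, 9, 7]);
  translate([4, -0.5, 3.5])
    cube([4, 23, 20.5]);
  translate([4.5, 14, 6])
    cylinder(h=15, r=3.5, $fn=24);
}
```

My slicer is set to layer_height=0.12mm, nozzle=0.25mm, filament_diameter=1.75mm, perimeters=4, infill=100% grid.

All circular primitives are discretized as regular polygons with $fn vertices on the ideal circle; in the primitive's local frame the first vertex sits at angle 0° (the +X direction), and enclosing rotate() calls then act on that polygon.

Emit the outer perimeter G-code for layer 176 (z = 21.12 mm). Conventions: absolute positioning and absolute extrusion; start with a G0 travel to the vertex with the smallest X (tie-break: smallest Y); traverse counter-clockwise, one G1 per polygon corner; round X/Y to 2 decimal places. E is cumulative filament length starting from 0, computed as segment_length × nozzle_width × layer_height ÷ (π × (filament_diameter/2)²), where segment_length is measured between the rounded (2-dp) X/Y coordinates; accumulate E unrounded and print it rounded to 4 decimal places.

G0 X4.00 Y-0.50 Z21.12
G1 X8.00 Y-0.50 E0.0499
G1 X8.00 Y22.50 E0.3368
G1 X4.00 Y22.50 E0.3866
G1 X4.00 Y-0.50 E0.6735

At z = 21.12 mm: the cube is absent (z outside [0, 7]); the cube at (4, -0.5) is present — its section is the full 4×23 rectangle; the cylinder at (4.5, 14) is absent (z outside [6, 21]); Combining (union): only the 4×23 cube at (4, -0.5) is present, so the union is just that shape — 1 connected region. The outline is a single polygon with 4 vertices. Extrusion per mm of travel: 0.25 × 0.12 / (π × 0.875²) = 0.012473. Accumulating E over each segment gives final E = 0.6735.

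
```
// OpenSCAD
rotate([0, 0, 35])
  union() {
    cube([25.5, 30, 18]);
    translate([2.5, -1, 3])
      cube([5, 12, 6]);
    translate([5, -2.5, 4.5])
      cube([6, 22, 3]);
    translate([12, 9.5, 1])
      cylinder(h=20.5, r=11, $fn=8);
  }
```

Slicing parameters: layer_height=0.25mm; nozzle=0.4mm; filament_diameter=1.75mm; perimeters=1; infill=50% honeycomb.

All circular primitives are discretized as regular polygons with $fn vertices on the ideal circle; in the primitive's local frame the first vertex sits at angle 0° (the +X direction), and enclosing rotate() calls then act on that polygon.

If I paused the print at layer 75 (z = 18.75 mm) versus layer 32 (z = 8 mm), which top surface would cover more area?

layer 32 (z = 8 mm)

Layer 75 (z = 18.75): the cube is absent (z outside [0, 18]); the cube at (2.5, -1) is absent (z outside [3, 9]); the cube at (5, -2.5) is absent (z outside [4.5, 7.5]); the r=11 cylinder at (12, 9.5) gives a regular 8-gon of circumradius 11 (constant along its height) (area = (8/2)·11.000²·sin(360°/8) = 342.24 mm²); Merging all regions: only the r=11 cylinder at (12, 9.5) is present, so the union is just that shape — area = 342.24 mm²; (whole slice rotated 35° about Z — lengths, areas and connectivity unchanged). So its area = 342.24 mm². Layer 32 (z = 8): the cube is present — its section is the full 25.5×30 rectangle (area 765.00 mm²); the 5×12 cube at (2.5, -1) contributes its full rectangle (area 60.00 mm²); the cube at (5, -2.5) is not intersected at this z (z outside [4.5, 7.5]); the r=11 cylinder at (12, 9.5) contributes a regular 8-gon of circumradius 11 (area = (8/2)·11.000²·sin(360°/8) = 342.24 mm²); Combining (union): the regions partially overlap — summed areas 1167.24 mm² minus the doubly-counted overlap 391.81 mm² gives 775.43 mm² — area = 775.43 mm²; (rotated 35° about Z; rotation is an isometry so areas/perimeters/island counts are preserved). So its area = 775.43 mm². Layer 32 is larger (775.43 vs 342.24 mm²).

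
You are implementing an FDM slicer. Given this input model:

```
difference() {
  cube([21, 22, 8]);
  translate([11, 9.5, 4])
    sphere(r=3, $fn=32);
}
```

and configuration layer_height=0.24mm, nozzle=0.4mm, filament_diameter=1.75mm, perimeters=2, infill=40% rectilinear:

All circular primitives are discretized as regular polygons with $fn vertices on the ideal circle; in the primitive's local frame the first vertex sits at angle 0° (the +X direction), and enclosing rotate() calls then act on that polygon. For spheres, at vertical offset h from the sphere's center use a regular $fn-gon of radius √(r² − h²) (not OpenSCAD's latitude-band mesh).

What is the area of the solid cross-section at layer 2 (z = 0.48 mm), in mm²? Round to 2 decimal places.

At z = 0.48 mm: the cube (footprint 21×22) is included at this height (area 462.00 mm²); the sphere at (11, 9.5) does not reach this height (|z−center|=3.520 > r=3); Taking the first minus the rest: none of the subtracted shapes is present at this height, so the 21×22 cube is unchanged — area = 462.00 mm². Overall, the cross-section is a single solid region. Net area = 462.00 mm².

462.00 mm²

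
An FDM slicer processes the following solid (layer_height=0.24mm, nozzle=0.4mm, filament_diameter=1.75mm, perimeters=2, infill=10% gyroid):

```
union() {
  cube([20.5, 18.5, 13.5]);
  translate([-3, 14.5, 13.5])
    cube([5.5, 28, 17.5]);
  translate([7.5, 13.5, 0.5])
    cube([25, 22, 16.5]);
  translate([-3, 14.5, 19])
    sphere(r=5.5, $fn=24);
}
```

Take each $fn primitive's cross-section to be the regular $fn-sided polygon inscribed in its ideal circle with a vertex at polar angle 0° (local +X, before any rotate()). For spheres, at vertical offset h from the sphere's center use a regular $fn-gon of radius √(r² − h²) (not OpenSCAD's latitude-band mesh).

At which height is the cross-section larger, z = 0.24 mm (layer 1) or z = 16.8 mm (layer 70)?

Layer 1 (z = 0.24): the 20.5×18.5 cube contributes its full rectangle (area 379.25 mm²); the cube at (-3, 14.5) does not reach this height (z outside [13.5, 31]); the cube at (7.5, 13.5) is absent (z outside [0.5, 17]); the sphere at (-3, 14.5) is absent (|z−center|=18.760 > r=5.5); Combining (union): only the 20.5×18.5 cube is present, so the union is just that shape — area = 379.25 mm². So its area = 379.25 mm². Layer 70 (z = 16.8): the cube does not reach this height (z outside [0, 13.5]); the cube at (-3, 14.5) is present — its section is the full 5.5×28 rectangle (area 154.00 mm²); the cube at (7.5, 13.5) (footprint 25×22) is included at this height (area 550.00 mm²); the sphere at (-3, 14.5): section is a regular 24-gon, circumradius = √(r²−h²) = √(5.5²−2.2²) = 5.041 (area = (24/2)·5.041²·sin(360°/24) = 78.92 mm²); Combining (union): the regions partially overlap — summed areas 782.92 mm² minus the doubly-counted overlap 19.73 mm² gives 763.19 mm² — area = 763.19 mm². So its area = 763.19 mm². Layer 70 is larger (763.19 vs 379.25 mm²).

layer 70 (z = 16.8 mm)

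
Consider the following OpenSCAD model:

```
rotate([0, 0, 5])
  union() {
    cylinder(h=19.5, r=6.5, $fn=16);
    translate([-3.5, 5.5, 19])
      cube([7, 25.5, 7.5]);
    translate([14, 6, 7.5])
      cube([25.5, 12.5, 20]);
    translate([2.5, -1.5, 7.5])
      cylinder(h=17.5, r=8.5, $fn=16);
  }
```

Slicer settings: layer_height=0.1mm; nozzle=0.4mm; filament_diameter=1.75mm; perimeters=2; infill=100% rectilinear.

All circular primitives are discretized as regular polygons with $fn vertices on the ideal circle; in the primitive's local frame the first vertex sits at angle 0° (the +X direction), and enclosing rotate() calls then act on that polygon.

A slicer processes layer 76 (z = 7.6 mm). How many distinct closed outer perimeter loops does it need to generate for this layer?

2

At z = 7.6 mm: the r=6.5 cylinder gives a regular 16-gon of circumradius 6.5 (constant along its height); the cube at (-3.5, 5.5) is absent (z outside [19, 26.5]); the cube at (14, 6) (footprint 25.5×12.5) is included at this height; the r=8.5 cylinder at (2.5, -1.5) gives a regular 16-gon of circumradius 8.5 (constant along its height); Combining (union): the regions partially overlap (shared area 121.91 mm²), so overlapping operands fuse into one piece — 2 connected regions; (rotated 5° about Z; rotation is an isometry so areas/perimeters/island counts are preserved). The result has 2 disconnected regions.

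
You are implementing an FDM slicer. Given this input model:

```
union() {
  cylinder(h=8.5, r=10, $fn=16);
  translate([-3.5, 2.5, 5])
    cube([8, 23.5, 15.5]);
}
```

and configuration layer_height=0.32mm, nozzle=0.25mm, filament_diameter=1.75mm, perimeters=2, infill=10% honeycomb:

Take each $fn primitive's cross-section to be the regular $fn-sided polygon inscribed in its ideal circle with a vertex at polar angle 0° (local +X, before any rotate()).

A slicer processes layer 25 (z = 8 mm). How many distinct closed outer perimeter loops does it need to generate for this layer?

At z = 8 mm: the cylinder: section is a regular 16-gon, circumradius r=10; the 8×23.5 cube at (-3.5, 2.5) contributes its full rectangle; Combining (union): the regions partially overlap (shared area 56.66 mm²), so overlapping operands fuse into one piece — 1 connected region. The result has 1 disconnected region.

1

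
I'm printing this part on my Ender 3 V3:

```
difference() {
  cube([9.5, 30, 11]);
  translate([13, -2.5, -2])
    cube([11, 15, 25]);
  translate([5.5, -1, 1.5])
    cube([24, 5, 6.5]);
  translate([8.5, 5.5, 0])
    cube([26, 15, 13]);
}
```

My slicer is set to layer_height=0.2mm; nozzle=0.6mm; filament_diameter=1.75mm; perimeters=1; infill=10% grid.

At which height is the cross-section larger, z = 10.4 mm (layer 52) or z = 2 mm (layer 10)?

layer 52 (z = 10.4 mm)

Layer 52 (z = 10.4): the 9.5×30 cube contributes its full rectangle (area 285.00 mm²); the cube at (13, -2.5) is present — its section is the full 11×15 rectangle (area 165.00 mm²); the cube at (5.5, -1) does not reach this height (z outside [1.5, 8]); the 26×15 cube at (8.5, 5.5) contributes its full rectangle (area 390.00 mm²); Subtracting the remaining from the first: starting from the 9.5×30 cube (285.00 mm²), the 11×15 cube at (13, -2.5) misses the remaining region (no effect); the 26×15 cube at (8.5, 5.5) partially overlaps it — only the 15.00 mm² overlap (of its 390.00 mm²) is removed, clipping the outline — area = 270.00 mm². So its area = 270.00 mm². Layer 10 (z = 2): the 9.5×30 cube contributes its full rectangle (area 285.00 mm²); the 11×15 cube at (13, -2.5) contributes its full rectangle (area 165.00 mm²); the 24×5 cube at (5.5, -1) contributes its full rectangle (area 120.00 mm²); the cube at (8.5, 5.5) (footprint 26×15) is included at this height (area 390.00 mm²); Subtracting the remaining from the first: starting from the 9.5×30 cube (285.00 mm²), the 11×15 cube at (13, -2.5) misses the remaining region (no effect); the 24×5 cube at (5.5, -1) partially overlaps it — only the 16.00 mm² overlap (of its 120.00 mm²) is removed, clipping the outline; the 26×15 cube at (8.5, 5.5) partially overlaps it — only the 15.00 mm² overlap (of its 390.00 mm²) is removed, clipping the outline — area = 254.00 mm². So its area = 254.00 mm². Layer 52 is larger (270.00 vs 254.00 mm²).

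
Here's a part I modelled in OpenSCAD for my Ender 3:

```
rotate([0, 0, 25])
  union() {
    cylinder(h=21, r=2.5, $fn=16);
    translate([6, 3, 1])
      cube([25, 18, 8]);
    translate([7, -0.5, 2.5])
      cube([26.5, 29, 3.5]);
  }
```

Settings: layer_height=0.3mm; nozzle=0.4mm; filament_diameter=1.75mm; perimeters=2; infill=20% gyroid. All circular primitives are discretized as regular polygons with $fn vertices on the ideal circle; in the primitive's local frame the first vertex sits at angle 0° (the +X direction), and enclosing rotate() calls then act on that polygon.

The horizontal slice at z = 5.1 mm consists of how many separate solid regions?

At z = 5.1 mm: the cylinder: section is a regular 16-gon, circumradius r=2.5; the 25×18 cube at (6, 3) contributes its full rectangle; the cube at (7, -0.5) is present — its section is the full 26.5×29 rectangle; Taking the union: the regions partially overlap (shared area 432.00 mm²), so overlapping operands fuse into one piece — 2 connected regions; (rotated 25° about Z; rotation is an isometry so areas/perimeters/island counts are preserved). The result has 2 disconnected regions.

2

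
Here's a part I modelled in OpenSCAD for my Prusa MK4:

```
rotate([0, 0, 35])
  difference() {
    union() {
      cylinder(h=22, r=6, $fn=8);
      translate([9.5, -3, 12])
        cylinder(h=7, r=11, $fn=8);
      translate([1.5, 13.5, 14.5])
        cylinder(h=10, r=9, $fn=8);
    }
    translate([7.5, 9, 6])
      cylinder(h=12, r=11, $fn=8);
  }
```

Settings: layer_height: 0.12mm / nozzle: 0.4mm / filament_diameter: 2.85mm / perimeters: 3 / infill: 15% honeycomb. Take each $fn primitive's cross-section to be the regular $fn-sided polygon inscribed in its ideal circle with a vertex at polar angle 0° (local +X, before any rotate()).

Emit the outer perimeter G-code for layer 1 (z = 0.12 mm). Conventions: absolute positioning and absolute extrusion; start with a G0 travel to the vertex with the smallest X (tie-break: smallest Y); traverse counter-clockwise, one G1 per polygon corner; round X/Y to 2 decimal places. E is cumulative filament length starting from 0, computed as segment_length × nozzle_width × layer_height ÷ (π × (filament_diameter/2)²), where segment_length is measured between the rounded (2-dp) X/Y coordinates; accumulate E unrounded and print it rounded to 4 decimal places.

G0 X-5.91 Y1.04 Z0.12
G1 X-4.91 Y-3.44 E0.0345
G1 X-1.04 Y-5.91 E0.0691
G1 X3.44 Y-4.91 E0.1036
G1 X5.91 Y-1.04 E0.1382
G1 X4.91 Y3.44 E0.1727
G1 X1.04 Y5.91 E0.2072
G1 X-3.44 Y4.91 E0.2418
G1 X-5.91 Y1.04 E0.2763

At z = 0.12 mm: the cylinder: section is a regular 8-gon, circumradius r=6; the cylinder at (9.5, -3) is absent (z outside [12, 19]); the cylinder at (1.5, 13.5) does not reach this height (z outside [14.5, 24.5]); Merging all regions: only the r=6 cylinder is present, so the union is just that shape — 1 connected region; the cylinder at (7.5, 9) is absent (z outside [6, 18]); Subtracting the remaining from the first: none of the subtracted shapes is present at this height, so that combined region is unchanged — 1 connected region; (rotated 35° about Z; rotation is an isometry so areas/perimeters/island counts are preserved). The outline is a single polygon with 8 vertices. Extrusion per mm of travel: 0.4 × 0.12 / (π × 1.425²) = 0.007524. Accumulating E over each segment gives final E = 0.2763.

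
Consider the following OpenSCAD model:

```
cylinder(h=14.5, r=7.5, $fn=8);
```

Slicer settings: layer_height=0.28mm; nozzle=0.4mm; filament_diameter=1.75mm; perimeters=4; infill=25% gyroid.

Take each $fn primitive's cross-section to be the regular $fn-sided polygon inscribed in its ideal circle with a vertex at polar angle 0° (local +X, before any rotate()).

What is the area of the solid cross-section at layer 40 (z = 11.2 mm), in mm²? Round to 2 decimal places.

159.10 mm²

At z = 11.2 mm: the r=7.5 cylinder contributes a regular 8-gon of circumradius 7.5 (area = (8/2)·7.500²·sin(360°/8) = 159.10 mm²). Overall, the cross-section is a single solid region. Net area = 159.10 mm².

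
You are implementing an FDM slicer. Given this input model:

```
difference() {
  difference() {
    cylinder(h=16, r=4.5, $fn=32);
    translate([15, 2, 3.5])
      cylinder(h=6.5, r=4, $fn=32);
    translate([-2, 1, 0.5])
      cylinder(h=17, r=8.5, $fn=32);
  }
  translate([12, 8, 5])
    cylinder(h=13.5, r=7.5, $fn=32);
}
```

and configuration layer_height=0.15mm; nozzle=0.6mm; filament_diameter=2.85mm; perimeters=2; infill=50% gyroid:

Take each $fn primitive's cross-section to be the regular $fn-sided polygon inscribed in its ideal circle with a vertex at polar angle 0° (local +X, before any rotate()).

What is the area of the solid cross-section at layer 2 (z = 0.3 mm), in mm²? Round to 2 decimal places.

At z = 0.3 mm: the r=4.5 cylinder contributes a regular 32-gon of circumradius 4.5 (area = (32/2)·4.500²·sin(360°/32) = 63.21 mm²); the cylinder at (15, 2) is absent (z outside [3.5, 10]); the cylinder at (-2, 1) is not intersected at this z (z outside [0.5, 17.5]); After the difference (first − rest): none of the subtracted shapes is present at this height, so the r=4.5 cylinder is unchanged — area = 63.21 mm²; the cylinder at (12, 8) is absent (z outside [5, 18.5]); After the difference (first − rest): none of the subtracted shapes is present at this height, so that combined region is unchanged — area = 63.21 mm². Overall, the cross-section is a single solid region. Net area = 63.21 mm².

63.21 mm²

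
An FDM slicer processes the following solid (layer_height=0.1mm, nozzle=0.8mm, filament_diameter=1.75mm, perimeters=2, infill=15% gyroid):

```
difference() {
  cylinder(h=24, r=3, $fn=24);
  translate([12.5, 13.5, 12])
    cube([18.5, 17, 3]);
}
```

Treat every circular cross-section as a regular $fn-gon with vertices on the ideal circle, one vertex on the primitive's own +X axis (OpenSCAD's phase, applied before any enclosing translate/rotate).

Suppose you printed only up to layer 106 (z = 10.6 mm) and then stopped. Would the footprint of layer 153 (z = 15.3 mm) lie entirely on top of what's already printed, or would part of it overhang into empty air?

Compare the two slices. At z = 10.6: the r=3 cylinder contributes a regular 24-gon of circumradius 3 (area = (24/2)·3.000²·sin(360°/24) = 27.95 mm²); the cube at (12.5, 13.5) is absent (z outside [12, 15]); Taking the first minus the rest: none of the subtracted shapes is present at this height, so the r=3 cylinder is unchanged — area = 27.95 mm². At z = 15.3: the cylinder: section is a regular 24-gon, circumradius r=3 (area = (24/2)·3.000²·sin(360°/24) = 27.95 mm²); the cube at (12.5, 13.5) is not intersected at this z (z outside [12, 15]); Subtracting the remaining from the first: none of the subtracted shapes is present at this height, so the r=3 cylinder is unchanged — area = 27.95 mm². Checking containment: the cross-section at z = 15.3 is a subset of the cross-section at z = 10.6.

entirely on top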